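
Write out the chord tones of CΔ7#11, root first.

CΔ7#11 is a major seventh sharp eleven built on C.
C — root
E — major 3rd
G — perfect 5th
B — major 7th
F# — augmented 11th

C E G B F#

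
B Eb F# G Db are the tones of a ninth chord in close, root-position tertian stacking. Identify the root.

Eb

Arranged so that each adjacent pair is a third by letter name: Eb – G – B – Db – F#.
The bottom of that stack, Eb, is the root (this is Eb dominant seventh sharp nine sharp five).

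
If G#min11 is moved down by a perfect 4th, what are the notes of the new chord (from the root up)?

D#, F#, A#, C#, E#, G#

A perfect 4th down from G# is D#, so the new chord is D# minor eleventh.
Root: D#
Minor 3rd (3rd): F#
Perfect 5th (5th): A#
Minor 7th (7th): C#
Major 9th (9th): E#
Perfect 11th (11th): G#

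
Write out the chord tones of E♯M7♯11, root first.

E#, G##, B#, D##, A##

E♯M7♯11: major seventh sharp eleven on E#.
root → E#
3rd (major 3rd) → G##
5th (perfect 5th) → B#
7th (major 7th) → D##
11th (augmented 11th) → A##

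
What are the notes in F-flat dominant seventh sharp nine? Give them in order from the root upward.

F-flat dominant seventh sharp nine: dominant seventh sharp nine on F-flat.
F-flat — root
A-flat — major 3rd
C-flat — perfect 5th
E-double-flat — minor 7th
G — augmented 9th

F-flat  A-flat  C-flat  E-double-flat  G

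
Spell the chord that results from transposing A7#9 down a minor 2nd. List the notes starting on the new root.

G#, B#, D#, F#, A##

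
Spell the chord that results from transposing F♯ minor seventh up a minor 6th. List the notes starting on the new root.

A minor 6th up from F♯ is D, so the new chord is D minor seventh.
root → D
3rd (minor 3rd) → F
5th (perfect 5th) → A
7th (minor 7th) → C

D F A C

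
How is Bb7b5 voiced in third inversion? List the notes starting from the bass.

Ab, Bb, D, Fb

In root position, Bb7b5 is Bb–D–Fb–Ab.
Third inversion puts the seventh (Ab) in the bass.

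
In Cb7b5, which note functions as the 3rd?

Eb

Cb7b5 is built on Cb; its 3rd is a major 3rd above the root.
A third above C uses the letter E, and the major 3rd above Cb is Eb.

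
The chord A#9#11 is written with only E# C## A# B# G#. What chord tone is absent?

A#9#11 = A#, C##, E#, G#, B#, D##. The voicing lacks the 11th (augmented 11th), D##.

D##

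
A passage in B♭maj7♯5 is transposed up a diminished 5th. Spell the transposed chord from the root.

Bb up a diminished 5th → Fb. New chord: Fb augmented major seventh.
Fb — root
Ab — major 3rd
C — augmented 5th
Eb — major 7th

Fb, Ab, C, Eb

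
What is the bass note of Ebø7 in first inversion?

G♭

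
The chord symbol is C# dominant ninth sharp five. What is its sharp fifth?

C# dominant ninth sharp five is built on C#; its 5th is an augmented 5th above the root.
A fifth above C uses the letter G, and the augmented 5th above C# is G##.

G##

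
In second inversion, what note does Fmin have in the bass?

C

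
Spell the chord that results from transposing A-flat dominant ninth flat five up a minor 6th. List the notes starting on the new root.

F-flat – A-flat – C-double-flat – E-double-flat – G-flat

A-flat up a minor 6th → F-flat. New chord: F-flat dominant ninth flat five.
F-flat — root
A-flat — major 3rd
C-double-flat — diminished 5th
E-double-flat — minor 7th
G-flat — major 9th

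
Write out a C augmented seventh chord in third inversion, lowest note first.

B-flat C E G-sharp

In root position, C augmented seventh is C–E–G-sharp–B-flat.
Third inversion puts the seventh (B-flat) in the bass.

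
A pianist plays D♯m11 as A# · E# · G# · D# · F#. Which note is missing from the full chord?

The full D♯m11 chord is D#, F#, A#, C#, E#, G#.
Comparing with the voicing, the minor 7th (7th) — C# — is absent.

C#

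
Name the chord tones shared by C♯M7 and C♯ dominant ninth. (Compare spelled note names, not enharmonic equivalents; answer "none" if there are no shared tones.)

C#  E#  G#

C♯M7 = C#, E#, G#, B#.
C♯ dominant ninth = C#, E#, G#, B, D#.
Shared: C#, E#, G#.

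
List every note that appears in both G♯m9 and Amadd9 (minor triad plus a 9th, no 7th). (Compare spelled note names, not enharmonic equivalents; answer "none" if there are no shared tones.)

B

G♯m9 = G#, B, D#, F#, A#.
Amadd9 = A, C, E, B.
Shared: B.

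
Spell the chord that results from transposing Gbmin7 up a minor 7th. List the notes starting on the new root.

Fb, Abb, Cb, Ebb

Gb up a minor 7th → Fb. New chord: Fb minor seventh.
Fb — root
Abb — minor 3rd
Cb — perfect 5th
Ebb — minor 7th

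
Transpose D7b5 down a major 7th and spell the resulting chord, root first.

Transposed root: D → Eb (major 7th down). So we spell Eb dominant seventh flat five:
Root: Eb
Major 3rd (3rd): G
Diminished 5th (5th): Bbb
Minor 7th (7th): Db

Eb  G  Bbb  Db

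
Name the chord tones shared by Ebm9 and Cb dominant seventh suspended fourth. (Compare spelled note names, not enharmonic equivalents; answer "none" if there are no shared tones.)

Ebm9: Eb Gb Bb Db F
Cb dominant seventh suspended fourth: Cb Fb Gb Bbb
Common to both → Gb.

Gb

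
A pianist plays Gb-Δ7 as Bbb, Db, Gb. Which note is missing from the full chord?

F

The full Gb-Δ7 chord is Gb, Bbb, Db, F.
Comparing with the voicing, the major 7th (7th) — F — is absent.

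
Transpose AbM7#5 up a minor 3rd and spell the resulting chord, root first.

C♭  E♭  G  B♭

Transposed root: A♭ → C♭ (minor 3rd up). So we spell C♭ augmented major seventh:
root → C♭
3rd (major 3rd) → E♭
5th (augmented 5th) → G
7th (major 7th) → B♭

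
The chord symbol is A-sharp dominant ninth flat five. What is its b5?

Root of A-sharp dominant ninth flat five = A-sharp. The 5th is a diminished 5th: A-sharp up a diminished 5th → E.

E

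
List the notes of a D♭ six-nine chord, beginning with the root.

D-flat F A-flat B-flat E-flat

Root D-flat, quality six-nine:
root → D-flat
3rd (major 3rd) → F
5th (perfect 5th) → A-flat
6th (major 6th) → B-flat
9th (major 9th) → E-flat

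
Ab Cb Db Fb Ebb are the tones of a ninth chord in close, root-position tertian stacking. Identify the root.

Db

Arranged so that each adjacent pair is a third by letter name: Db – Fb – Ab – Cb – Ebb.
The bottom of that stack, Db, is the root (this is Db minor seventh flat nine).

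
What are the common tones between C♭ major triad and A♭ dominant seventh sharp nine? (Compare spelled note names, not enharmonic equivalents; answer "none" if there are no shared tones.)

C♭ major triad: Cb Eb Gb
A♭ dominant seventh sharp nine: Ab C Eb Gb B
Common to both → Eb, Gb.

Eb Gb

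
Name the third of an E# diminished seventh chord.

G-sharp

E# diminished seventh is built on E-sharp; its 3rd is a minor 3rd above the root.
A third above E uses the letter G, and the minor 3rd above E-sharp is G-sharp.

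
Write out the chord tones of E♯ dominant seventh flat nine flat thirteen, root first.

E-sharp G-double-sharp B-sharp D-sharp F-sharp C-sharp

E♯ dominant seventh flat nine flat thirteen: dominant seventh flat nine flat thirteen on E-sharp.
Root: E-sharp
Major 3rd (3rd): G-double-sharp
Perfect 5th (5th): B-sharp
Minor 7th (7th): D-sharp
Minor 9th (9th): F-sharp
Minor 13th (13th): C-sharp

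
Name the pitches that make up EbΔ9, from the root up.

Eb  G  Bb  D  F

EbΔ9: major ninth on Eb.
Root: Eb
Major 3rd (3rd): G
Perfect 5th (5th): Bb
Major 7th (7th): D
Major 9th (9th): F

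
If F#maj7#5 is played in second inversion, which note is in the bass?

C##

F#maj7#5 = F#–A#–C##–E#. Second inversion → fifth in the bass = C##.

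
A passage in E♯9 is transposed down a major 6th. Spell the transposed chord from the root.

E♯ down a major 6th → G♯. New chord: G♯ dominant ninth.
- root: G♯
- major 3rd: B♯
- perfect 5th: D♯
- minor 7th: F♯
- major 9th: A♯

G♯ – B♯ – D♯ – F♯ – A♯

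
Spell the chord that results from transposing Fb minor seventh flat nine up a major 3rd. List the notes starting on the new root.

Ab Cb Eb Gb Bbb

Transposed root: Fb → Ab (major 3rd up). So we spell Ab minor seventh flat nine:
Ab — root
Cb — minor 3rd
Eb — perfect 5th
Gb — minor 7th
Bbb — minor 9th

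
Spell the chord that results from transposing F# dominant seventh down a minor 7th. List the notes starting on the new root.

G# B# D# F#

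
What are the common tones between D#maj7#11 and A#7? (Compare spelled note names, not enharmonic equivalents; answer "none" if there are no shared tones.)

D#maj7#11: D♯ F𝄪 A♯ C𝄪 G𝄪
A#7: A♯ C𝄪 E♯ G♯
Common to both → A♯, C𝄪.

A♯, C𝄪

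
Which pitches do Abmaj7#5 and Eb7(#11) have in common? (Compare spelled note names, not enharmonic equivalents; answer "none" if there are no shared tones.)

G

Abmaj7#5 = Ab, C, E, G.
Eb7(#11) = Eb, G, Bb, Db, A.
Shared: G.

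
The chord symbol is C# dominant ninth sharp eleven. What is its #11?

F-double-sharp

Root of C# dominant ninth sharp eleven = C-sharp. The 11th is an augmented 11th: C-sharp up an augmented 11th → F-double-sharp.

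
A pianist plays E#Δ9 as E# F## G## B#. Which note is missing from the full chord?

D##

E#Δ9 = E#, G##, B#, D##, F##. The voicing lacks the 7th (major 7th), D##.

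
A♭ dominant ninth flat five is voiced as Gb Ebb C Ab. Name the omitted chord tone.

Bb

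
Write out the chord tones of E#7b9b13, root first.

Root E#, quality dominant seventh flat nine flat thirteen:
root → E#
3rd (major 3rd) → G##
5th (perfect 5th) → B#
7th (minor 7th) → D#
9th (minor 9th) → F#
13th (minor 13th) → C#

E#, G##, B#, D#, F#, C#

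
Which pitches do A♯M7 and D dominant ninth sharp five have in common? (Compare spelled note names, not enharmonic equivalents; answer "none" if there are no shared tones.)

A♯M7 = A♯, C𝄪, E♯, G𝄪.
D dominant ninth sharp five = D, F♯, A♯, C, E.
Shared: A♯.

A♯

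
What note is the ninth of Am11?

Am11 is built on A; its 9th is a major 9th above the root.
A second above A uses the letter B, and the major 9th above A is B.

B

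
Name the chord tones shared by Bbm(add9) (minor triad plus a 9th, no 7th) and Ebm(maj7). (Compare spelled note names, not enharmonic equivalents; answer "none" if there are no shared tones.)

Bb

Bbm(add9): Bb Db F C
Ebm(maj7): Eb Gb Bb D
Common to both → Bb.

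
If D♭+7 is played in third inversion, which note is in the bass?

D♭+7 = Db–F–A–Cb. Third inversion → seventh in the bass = Cb.

Cb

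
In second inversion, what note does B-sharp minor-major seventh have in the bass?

F-double-sharp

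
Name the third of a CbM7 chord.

Root of CbM7 = Cb. The 3rd is a major 3rd: Cb up a major 3rd → Eb.

Eb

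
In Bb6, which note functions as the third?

Bb6 is built on B♭; its 3rd is a major 3rd above the root.
A third above B uses the letter D, and the major 3rd above B♭ is D.

D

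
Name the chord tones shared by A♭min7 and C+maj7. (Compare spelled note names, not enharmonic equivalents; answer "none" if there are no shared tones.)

none

A♭min7 = Ab, Cb, Eb, Gb.
C+maj7 = C, E, G#, B.
Shared: none.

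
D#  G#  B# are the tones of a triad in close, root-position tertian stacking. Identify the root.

Stacking in thirds gives G# – B# – D#, so G# is the root — G# major triad.

G#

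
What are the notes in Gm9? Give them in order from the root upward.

G  B♭  D  F  A

Gm9 is a minor ninth built on G.
G — root
B♭ — minor 3rd
D — perfect 5th
F — minor 7th
A — major 9th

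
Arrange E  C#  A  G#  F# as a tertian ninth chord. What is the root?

F#

Stacking in thirds gives F# – A – C# – E – G#, so F# is the root — F# minor ninth.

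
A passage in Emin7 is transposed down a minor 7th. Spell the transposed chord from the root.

A minor 7th down from E is F#, so the new chord is F# minor seventh.
F# — root
A — minor 3rd
C# — perfect 5th
E — minor 7th

F#, A, C#, E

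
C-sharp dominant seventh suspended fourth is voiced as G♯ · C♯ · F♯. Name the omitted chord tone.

B

The full C-sharp dominant seventh suspended fourth chord is C♯, F♯, G♯, B.
Comparing with the voicing, the minor 7th (7th) — B — is absent.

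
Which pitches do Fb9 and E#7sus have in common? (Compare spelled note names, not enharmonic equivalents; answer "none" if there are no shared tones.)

none

Fb9: Fb Ab Cb Ebb Gb
E#7sus: E# A# B# D#
Common to both → none.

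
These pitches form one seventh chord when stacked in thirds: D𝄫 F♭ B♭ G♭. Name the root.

G♭

Arranged so that each adjacent pair is a third by letter name: G♭ – B♭ – D𝄫 – F♭.
The bottom of that stack, G♭, is the root (this is G♭ dominant seventh flat five).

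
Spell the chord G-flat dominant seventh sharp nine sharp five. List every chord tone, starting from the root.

G-flat B-flat D F-flat A

G-flat dominant seventh sharp nine sharp five: dominant seventh sharp nine sharp five on G-flat.
root → G-flat
3rd (major 3rd) → B-flat
5th (augmented 5th) → D
7th (minor 7th) → F-flat
9th (augmented 9th) → A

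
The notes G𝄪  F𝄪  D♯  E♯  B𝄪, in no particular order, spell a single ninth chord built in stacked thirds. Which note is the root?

Stacking in thirds gives E♯ – G𝄪 – B𝄪 – D♯ – F𝄪, so E♯ is the root — E♯ dominant ninth sharp five.

E♯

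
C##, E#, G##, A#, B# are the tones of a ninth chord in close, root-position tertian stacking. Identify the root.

A#

Stacking in thirds gives A# – C## – E# – G## – B#, so A# is the root — A# major ninth.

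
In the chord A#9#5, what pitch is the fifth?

E𝄪

A#9#5 is built on A♯; its 5th is an augmented 5th above the root.
A fifth above A uses the letter E, and the augmented 5th above A♯ is E𝄪.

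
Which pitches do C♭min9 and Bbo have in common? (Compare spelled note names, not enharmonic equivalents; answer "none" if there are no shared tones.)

Db

C♭min9 = Cb, Ebb, Gb, Bbb, Db.
Bbo = Bb, Db, Fb.
Shared: Db.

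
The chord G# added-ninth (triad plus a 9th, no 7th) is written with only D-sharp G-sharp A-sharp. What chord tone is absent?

B-sharp

G# added-ninth = G-sharp, B-sharp, D-sharp, A-sharp. The voicing lacks the 3rd (major 3rd), B-sharp.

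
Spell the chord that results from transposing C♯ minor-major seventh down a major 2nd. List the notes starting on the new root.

B  D  F#  A#

Transposed root: C# → B (major 2nd down). So we spell B minor-major seventh:
- root: B
- minor 3rd: D
- perfect 5th: F#
- major 7th: A#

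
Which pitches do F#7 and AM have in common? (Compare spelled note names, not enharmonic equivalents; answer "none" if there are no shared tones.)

C#, E

F#7 = F#, A#, C#, E.
AM = A, C#, E.
Shared: C#, E.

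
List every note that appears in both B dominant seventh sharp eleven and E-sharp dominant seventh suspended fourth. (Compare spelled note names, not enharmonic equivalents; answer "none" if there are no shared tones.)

D-sharp E-sharp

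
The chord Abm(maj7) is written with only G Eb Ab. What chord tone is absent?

Cb

The full Abm(maj7) chord is Ab, Cb, Eb, G.
Comparing with the voicing, the minor 3rd (3rd) — Cb — is absent.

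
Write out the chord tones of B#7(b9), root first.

B# D## F## A# C#

B#7(b9) is a dominant seventh flat nine built on B#.
Root: B#
Major 3rd (3rd): D##
Perfect 5th (5th): F##
Minor 7th (7th): A#
Minor 9th (9th): C#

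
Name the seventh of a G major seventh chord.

G major seventh is built on G; its 7th is a major 7th above the root.
A seventh above G uses the letter F, and the major 7th above G is F#.

F#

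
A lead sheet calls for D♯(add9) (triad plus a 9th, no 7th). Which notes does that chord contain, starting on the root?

Root D♯, quality added-ninth:
Root: D♯
Major 3rd (3rd): F𝄪
Perfect 5th (5th): A♯
Major 9th (9th): E♯

D♯ F𝄪 A♯ E♯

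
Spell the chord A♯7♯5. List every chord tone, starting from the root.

A#, C##, E##, G#

A♯7♯5 is an augmented seventh built on A#.
A# — root
C## — major 3rd
E## — augmented 5th
G# — minor 7th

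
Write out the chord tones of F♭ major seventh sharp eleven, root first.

Fb, Ab, Cb, Eb, Bb

F♭ major seventh sharp eleven: major seventh sharp eleven on Fb.
Root: Fb
Major 3rd (3rd): Ab
Perfect 5th (5th): Cb
Major 7th (7th): Eb
Augmented 11th (11th): Bb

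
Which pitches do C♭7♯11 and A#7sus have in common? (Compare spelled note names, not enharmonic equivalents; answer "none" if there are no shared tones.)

C♭7♯11 = C♭, E♭, G♭, B𝄫, F.
A#7sus = A♯, D♯, E♯, G♯.
Shared: none.

none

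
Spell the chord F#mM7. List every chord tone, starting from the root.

F#mM7: minor-major seventh on F#.
Root: F#
Minor 3rd (3rd): A
Perfect 5th (5th): C#
Major 7th (7th): E#

F#  A  C#  E#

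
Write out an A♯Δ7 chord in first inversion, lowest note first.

C##, E#, G##, A#

In root position, A♯Δ7 is A#–C##–E#–G##.
First inversion puts the third (C##) in the bass.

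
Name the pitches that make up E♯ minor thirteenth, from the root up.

E-sharp  G-sharp  B-sharp  D-sharp  F-double-sharp  A-sharp  C-double-sharp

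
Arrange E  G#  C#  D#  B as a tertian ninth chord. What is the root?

Arranged so that each adjacent pair is a third by letter name: C# – E – G# – B – D#.
The bottom of that stack, C#, is the root (this is C# minor ninth).

C#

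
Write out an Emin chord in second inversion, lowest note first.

Emin = E–G–B; second inversion → fifth (B) lowest.

B – E – G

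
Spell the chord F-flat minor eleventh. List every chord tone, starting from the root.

Fb Abb Cb Ebb Gb Bbb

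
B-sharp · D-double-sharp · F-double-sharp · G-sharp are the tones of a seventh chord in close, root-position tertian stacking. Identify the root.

G-sharp

Arranged so that each adjacent pair is a third by letter name: G-sharp – B-sharp – D-double-sharp – F-double-sharp.
The bottom of that stack, G-sharp, is the root (this is G-sharp augmented major seventh).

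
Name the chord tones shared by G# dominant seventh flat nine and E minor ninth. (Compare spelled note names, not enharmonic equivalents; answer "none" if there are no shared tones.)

F#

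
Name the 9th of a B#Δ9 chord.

B#Δ9 is built on B#; its 9th is a major 9th above the root.
A second above B uses the letter C, and the major 9th above B# is C##.

C##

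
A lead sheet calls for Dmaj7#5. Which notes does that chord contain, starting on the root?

D F# A# C#

Dmaj7#5: augmented major seventh on D.
root → D
3rd (major 3rd) → F#
5th (augmented 5th) → A#
7th (major 7th) → C#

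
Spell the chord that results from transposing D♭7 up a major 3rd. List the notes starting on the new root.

F – A – C – Eb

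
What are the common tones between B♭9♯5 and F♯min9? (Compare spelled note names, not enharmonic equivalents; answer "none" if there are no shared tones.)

B♭9♯5: Bb D F# Ab C
F♯min9: F# A C# E G#
Common to both → F#.

F#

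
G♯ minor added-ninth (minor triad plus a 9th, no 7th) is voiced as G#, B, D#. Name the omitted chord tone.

The full G♯ minor added-ninth chord is G#, B, D#, A#.
Comparing with the voicing, the major 9th (9th) — A# — is absent.

A#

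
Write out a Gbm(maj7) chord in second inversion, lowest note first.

Gbm(maj7) = Gb–Bbb–Db–F; second inversion → fifth (Db) lowest.

Db F Gb Bbb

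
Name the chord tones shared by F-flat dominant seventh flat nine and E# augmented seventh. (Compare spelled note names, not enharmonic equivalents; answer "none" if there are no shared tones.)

none

F-flat dominant seventh flat nine = F-flat, A-flat, C-flat, E-double-flat, G-double-flat.
E# augmented seventh = E-sharp, G-double-sharp, B-double-sharp, D-sharp.
Shared: none.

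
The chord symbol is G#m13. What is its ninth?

G#m13 is built on G#; its 9th is a major 9th above the root.
A second above G uses the letter A, and the major 9th above G# is A#.

A#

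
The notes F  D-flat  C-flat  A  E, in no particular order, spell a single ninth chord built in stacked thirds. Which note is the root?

D-flat

Stacking in thirds gives D-flat – F – A – C-flat – E, so D-flat is the root — D-flat dominant seventh sharp nine sharp five.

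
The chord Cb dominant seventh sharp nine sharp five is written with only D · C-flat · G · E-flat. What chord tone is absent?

The full Cb dominant seventh sharp nine sharp five chord is C-flat, E-flat, G, B-double-flat, D.
Comparing with the voicing, the minor 7th (7th) — B-double-flat — is absent.

B-double-flat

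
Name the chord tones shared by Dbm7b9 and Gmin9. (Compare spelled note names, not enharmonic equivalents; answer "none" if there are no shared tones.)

none

Dbm7b9: Db Fb Ab Cb Ebb
Gmin9: G Bb D F A
Common to both → none.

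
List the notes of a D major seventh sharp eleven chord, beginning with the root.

D – F-sharp – A – C-sharp – G-sharp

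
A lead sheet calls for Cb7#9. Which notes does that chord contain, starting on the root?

C♭, E♭, G♭, B𝄫, D

Cb7#9: dominant seventh sharp nine on C♭.
C♭ — root
E♭ — major 3rd
G♭ — perfect 5th
B𝄫 — minor 7th
D — augmented 9th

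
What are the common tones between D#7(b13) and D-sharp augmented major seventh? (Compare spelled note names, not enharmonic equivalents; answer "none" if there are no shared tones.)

D# – F##

D#7(b13): D# F## A# C# B
D-sharp augmented major seventh: D# F## A## C##
Common to both → D#, F##.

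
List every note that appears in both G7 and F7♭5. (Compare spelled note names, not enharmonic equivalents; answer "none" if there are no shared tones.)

F

G7: G B D F
F7♭5: F A Cb Eb
Common to both → F.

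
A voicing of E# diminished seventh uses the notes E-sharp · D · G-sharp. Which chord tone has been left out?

B

The full E# diminished seventh chord is E-sharp, G-sharp, B, D.
Comparing with the voicing, the diminished 5th (5th) — B — is absent.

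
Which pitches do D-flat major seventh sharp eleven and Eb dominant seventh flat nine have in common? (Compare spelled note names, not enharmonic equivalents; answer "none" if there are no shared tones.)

D♭, G

D-flat major seventh sharp eleven: D♭ F A♭ C G
Eb dominant seventh flat nine: E♭ G B♭ D♭ F♭
Common to both → D♭, G.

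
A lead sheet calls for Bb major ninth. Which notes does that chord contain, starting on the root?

B-flat, D, F, A, C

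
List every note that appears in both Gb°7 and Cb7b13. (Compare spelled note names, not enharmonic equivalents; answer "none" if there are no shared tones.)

Gb, Bbb

Gb°7: Gb Bbb Dbb Fbb
Cb7b13: Cb Eb Gb Bbb Abb
Common to both → Gb, Bbb.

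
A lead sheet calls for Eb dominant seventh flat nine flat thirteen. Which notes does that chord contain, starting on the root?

Eb dominant seventh flat nine flat thirteen is a dominant seventh flat nine flat thirteen built on E-flat.
root → E-flat
3rd (major 3rd) → G
5th (perfect 5th) → B-flat
7th (minor 7th) → D-flat
9th (minor 9th) → F-flat
13th (minor 13th) → C-flat

E-flat, G, B-flat, D-flat, F-flat, C-flat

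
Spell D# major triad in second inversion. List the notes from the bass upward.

A♯, D♯, F𝄪

In root position, D# major triad is D♯–F𝄪–A♯.
Second inversion puts the fifth (A♯) in the bass.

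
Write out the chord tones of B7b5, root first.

Root B, quality dominant seventh flat five:
- root: B
- major 3rd: D#
- diminished 5th: F
- minor 7th: A

B  D#  F  A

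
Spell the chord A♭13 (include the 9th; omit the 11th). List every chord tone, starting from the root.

Ab C Eb Gb Bb F

A♭13 is a dominant thirteenth built on Ab.
- root: Ab
- major 3rd: C
- perfect 5th: Eb
- minor 7th: Gb
- major 9th: Bb
- major 13th: F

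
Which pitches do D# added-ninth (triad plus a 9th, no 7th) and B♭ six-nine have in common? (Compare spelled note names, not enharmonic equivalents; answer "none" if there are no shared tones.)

none

D# added-ninth = D-sharp, F-double-sharp, A-sharp, E-sharp.
B♭ six-nine = B-flat, D, F, G, C.
Shared: none.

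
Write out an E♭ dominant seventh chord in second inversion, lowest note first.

In root position, E♭ dominant seventh is E♭–G–B♭–D♭.
Second inversion puts the fifth (B♭) in the bass.

B♭ D♭ E♭ G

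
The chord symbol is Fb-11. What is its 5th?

Fb-11 is built on Fb; its 5th is a perfect 5th above the root.
A fifth above F uses the letter C, and the perfect 5th above Fb is Cb.

Cb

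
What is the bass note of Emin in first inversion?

G

Emin = E–G–B. First inversion → third in the bass = G.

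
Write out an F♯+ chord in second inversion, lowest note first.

In root position, F♯+ is F#–A#–C##.
Second inversion puts the fifth (C##) in the bass.

C##, F#, A#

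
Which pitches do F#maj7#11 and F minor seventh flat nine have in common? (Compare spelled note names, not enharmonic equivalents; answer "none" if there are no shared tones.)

none

F#maj7#11 = F#, A#, C#, E#, B#.
F minor seventh flat nine = F, Ab, C, Eb, Gb.
Shared: none.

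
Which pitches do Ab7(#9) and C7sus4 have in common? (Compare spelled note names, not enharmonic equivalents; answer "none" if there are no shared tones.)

C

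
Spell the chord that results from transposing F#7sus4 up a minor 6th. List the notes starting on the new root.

D, G, A, C

A minor 6th up from F# is D, so the new chord is D dominant seventh suspended fourth.
root → D
4th (perfect 4th) → G
5th (perfect 5th) → A
7th (minor 7th) → C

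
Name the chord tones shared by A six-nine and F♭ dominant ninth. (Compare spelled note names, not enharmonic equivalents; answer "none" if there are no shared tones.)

none

A six-nine = A, C-sharp, E, F-sharp, B.
F♭ dominant ninth = F-flat, A-flat, C-flat, E-double-flat, G-flat.
Shared: none.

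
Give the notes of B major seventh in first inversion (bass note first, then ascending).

D-sharp – F-sharp – A-sharp – B

In root position, B major seventh is B–D-sharp–F-sharp–A-sharp.
First inversion puts the third (D-sharp) in the bass.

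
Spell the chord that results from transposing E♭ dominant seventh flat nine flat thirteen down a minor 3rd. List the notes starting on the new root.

C  E  G  B-flat  D-flat  A-flat

Transposed root: E-flat → C (minor 3rd down). So we spell C dominant seventh flat nine flat thirteen:
Root: C
Major 3rd (3rd): E
Perfect 5th (5th): G
Minor 7th (7th): B-flat
Minor 9th (9th): D-flat
Minor 13th (13th): A-flat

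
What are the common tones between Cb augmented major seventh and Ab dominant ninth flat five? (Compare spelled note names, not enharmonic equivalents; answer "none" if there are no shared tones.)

Cb augmented major seventh = C-flat, E-flat, G, B-flat.
Ab dominant ninth flat five = A-flat, C, E-double-flat, G-flat, B-flat.
Shared: B-flat.

B-flat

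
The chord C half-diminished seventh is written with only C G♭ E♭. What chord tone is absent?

B♭

C half-diminished seventh = C, E♭, G♭, B♭. The voicing lacks the 7th (minor 7th), B♭.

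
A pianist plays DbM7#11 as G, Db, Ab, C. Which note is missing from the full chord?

DbM7#11 = Db, F, Ab, C, G. The voicing lacks the 3rd (major 3rd), F.

F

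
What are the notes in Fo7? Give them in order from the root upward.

F A♭ C♭ E𝄫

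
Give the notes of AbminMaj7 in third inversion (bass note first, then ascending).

G  Ab  Cb  Eb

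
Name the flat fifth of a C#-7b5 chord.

C#-7b5 is built on C♯; its 5th is a diminished 5th above the root.
A fifth above C uses the letter G, and the diminished 5th above C♯ is G.

G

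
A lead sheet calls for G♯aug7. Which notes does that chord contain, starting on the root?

G♯  B♯  D𝄪  F♯

G♯aug7 is an augmented seventh built on G♯.
G♯ — root
B♯ — major 3rd
D𝄪 — augmented 5th
F♯ — minor 7th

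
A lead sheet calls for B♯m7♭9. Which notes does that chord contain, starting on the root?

B# D# F## A# C#

Root B#, quality minor seventh flat nine:
Root: B#
Minor 3rd (3rd): D#
Perfect 5th (5th): F##
Minor 7th (7th): A#
Minor 9th (9th): C#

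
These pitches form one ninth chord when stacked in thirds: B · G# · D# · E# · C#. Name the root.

C#

Stacking in thirds gives C# – E# – G# – B – D#, so C# is the root — C# dominant ninth.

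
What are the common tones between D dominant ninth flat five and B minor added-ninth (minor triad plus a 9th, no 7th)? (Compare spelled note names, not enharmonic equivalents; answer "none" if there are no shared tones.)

D dominant ninth flat five = D, F-sharp, A-flat, C, E.
B minor added-ninth = B, D, F-sharp, C-sharp.
Shared: D, F-sharp.

D, F-sharp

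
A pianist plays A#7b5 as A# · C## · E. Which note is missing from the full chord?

G#

The full A#7b5 chord is A#, C##, E, G#.
Comparing with the voicing, the minor 7th (7th) — G# — is absent.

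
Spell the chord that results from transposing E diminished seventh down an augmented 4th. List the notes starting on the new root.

Transposed root: E → B-flat (augmented 4th down). So we spell B-flat diminished seventh:
Root: B-flat
Minor 3rd (3rd): D-flat
Diminished 5th (5th): F-flat
Diminished 7th (7th): A-double-flat

B-flat – D-flat – F-flat – A-double-flat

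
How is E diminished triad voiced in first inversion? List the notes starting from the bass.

E diminished triad = E–G–B-flat; first inversion → third (G) lowest.

G, B-flat, E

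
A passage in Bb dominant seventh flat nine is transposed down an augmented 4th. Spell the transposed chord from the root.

F-flat, A-flat, C-flat, E-double-flat, G-double-flat

Transposed root: B-flat → F-flat (augmented 4th down). So we spell F-flat dominant seventh flat nine:
F-flat — root
A-flat — major 3rd
C-flat — perfect 5th
E-double-flat — minor 7th
G-double-flat — minor 9th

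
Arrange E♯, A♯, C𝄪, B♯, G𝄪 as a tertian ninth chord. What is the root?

Stacking in thirds gives A♯ – C𝄪 – E♯ – G𝄪 – B♯, so A♯ is the root — A♯ major ninth.

A♯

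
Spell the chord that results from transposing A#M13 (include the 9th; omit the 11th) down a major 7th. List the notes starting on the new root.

B – D# – F# – A# – C# – G#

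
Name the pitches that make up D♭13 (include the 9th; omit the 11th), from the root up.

Db – F – Ab – Cb – Eb – Bb

D♭13 is a dominant thirteenth built on Db.
- root: Db
- major 3rd: F
- perfect 5th: Ab
- minor 7th: Cb
- major 9th: Eb
- major 13th: Bb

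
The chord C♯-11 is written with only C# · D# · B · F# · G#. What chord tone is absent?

The full C♯-11 chord is C#, E, G#, B, D#, F#.
Comparing with the voicing, the minor 3rd (3rd) — E — is absent.

E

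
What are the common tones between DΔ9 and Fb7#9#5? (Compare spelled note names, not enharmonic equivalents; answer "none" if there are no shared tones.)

none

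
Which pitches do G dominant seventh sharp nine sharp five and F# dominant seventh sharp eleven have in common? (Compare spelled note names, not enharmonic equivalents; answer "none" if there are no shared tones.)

G dominant seventh sharp nine sharp five = G, B, D-sharp, F, A-sharp.
F# dominant seventh sharp eleven = F-sharp, A-sharp, C-sharp, E, B-sharp.
Shared: A-sharp.

A-sharp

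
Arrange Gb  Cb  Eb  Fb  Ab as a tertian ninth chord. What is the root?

Arranged so that each adjacent pair is a third by letter name: Fb – Ab – Cb – Eb – Gb.
The bottom of that stack, Fb, is the root (this is Fb major ninth).

Fb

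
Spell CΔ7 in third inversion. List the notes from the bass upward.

In root position, CΔ7 is C–E–G–B.
Third inversion puts the seventh (B) in the bass.

B – C – E – G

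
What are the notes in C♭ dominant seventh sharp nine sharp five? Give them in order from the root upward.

C♭ dominant seventh sharp nine sharp five: dominant seventh sharp nine sharp five on Cb.
Root: Cb
Major 3rd (3rd): Eb
Augmented 5th (5th): G
Minor 7th (7th): Bbb
Augmented 9th (9th): D

Cb Eb G Bbb D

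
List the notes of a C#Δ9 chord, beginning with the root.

C# – E# – G# – B# – D#

C#Δ9: major ninth on C#.
root → C#
3rd (major 3rd) → E#
5th (perfect 5th) → G#
7th (major 7th) → B#
9th (major 9th) → D#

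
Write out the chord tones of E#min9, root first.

Root E#, quality minor ninth:
Root: E#
Minor 3rd (3rd): G#
Perfect 5th (5th): B#
Minor 7th (7th): D#
Major 9th (9th): F##

E# – G# – B# – D# – F##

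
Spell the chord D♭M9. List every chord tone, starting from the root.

Root Db, quality major ninth:
root → Db
3rd (major 3rd) → F
5th (perfect 5th) → Ab
7th (major 7th) → C
9th (major 9th) → Eb

Db F Ab C Eb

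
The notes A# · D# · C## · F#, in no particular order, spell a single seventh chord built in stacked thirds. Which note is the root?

D#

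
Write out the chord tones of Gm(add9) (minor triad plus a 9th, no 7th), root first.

G  B♭  D  A

Root G, quality minor added-ninth:
root → G
3rd (minor 3rd) → B♭
5th (perfect 5th) → D
9th (major 9th) → A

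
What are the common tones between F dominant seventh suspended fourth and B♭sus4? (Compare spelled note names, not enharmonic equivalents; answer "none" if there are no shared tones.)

F dominant seventh suspended fourth = F, B♭, C, E♭.
B♭sus4 = B♭, E♭, F.
Shared: F, B♭, E♭.

F B♭ E♭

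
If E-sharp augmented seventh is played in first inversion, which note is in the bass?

E-sharp augmented seventh in root position is E♯–G𝄪–B𝄪–D♯.
First inversion places the third in the bass, which is G𝄪.

G𝄪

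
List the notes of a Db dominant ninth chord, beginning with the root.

Root D-flat, quality dominant ninth:
root → D-flat
3rd (major 3rd) → F
5th (perfect 5th) → A-flat
7th (minor 7th) → C-flat
9th (major 9th) → E-flat

D-flat – F – A-flat – C-flat – E-flat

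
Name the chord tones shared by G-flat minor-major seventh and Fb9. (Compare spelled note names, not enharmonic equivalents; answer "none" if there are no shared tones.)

Gb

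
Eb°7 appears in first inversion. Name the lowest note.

Eb°7 in root position is Eb–Gb–Bbb–Dbb.
First inversion places the third in the bass, which is Gb.

Gb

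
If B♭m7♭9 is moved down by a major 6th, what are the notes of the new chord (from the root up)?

Bb down a major 6th → Db. New chord: Db minor seventh flat nine.
Root: Db
Minor 3rd (3rd): Fb
Perfect 5th (5th): Ab
Minor 7th (7th): Cb
Minor 9th (9th): Ebb

Db, Fb, Ab, Cb, Ebb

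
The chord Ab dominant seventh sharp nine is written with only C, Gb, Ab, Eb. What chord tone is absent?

B

Ab dominant seventh sharp nine = Ab, C, Eb, Gb, B. The voicing lacks the 9th (augmented 9th), B.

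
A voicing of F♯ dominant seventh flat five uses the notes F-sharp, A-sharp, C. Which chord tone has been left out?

F♯ dominant seventh flat five = F-sharp, A-sharp, C, E. The voicing lacks the 7th (minor 7th), E.

E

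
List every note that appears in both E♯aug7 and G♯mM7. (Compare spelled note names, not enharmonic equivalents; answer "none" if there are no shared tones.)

D#

E♯aug7 = E#, G##, B##, D#.
G♯mM7 = G#, B, D#, F##.
Shared: D#.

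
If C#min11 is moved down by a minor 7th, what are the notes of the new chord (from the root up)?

D♯, F♯, A♯, C♯, E♯, G♯

A minor 7th down from C♯ is D♯, so the new chord is D♯ minor eleventh.
root → D♯
3rd (minor 3rd) → F♯
5th (perfect 5th) → A♯
7th (minor 7th) → C♯
9th (major 9th) → E♯
11th (perfect 11th) → G♯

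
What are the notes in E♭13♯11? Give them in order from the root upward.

E♭13♯11: dominant thirteenth sharp eleven on E♭.
Root: E♭
Major 3rd (3rd): G
Perfect 5th (5th): B♭
Minor 7th (7th): D♭
Major 9th (9th): F
Augmented 11th (11th): A
Major 13th (13th): C

E♭ G B♭ D♭ F A C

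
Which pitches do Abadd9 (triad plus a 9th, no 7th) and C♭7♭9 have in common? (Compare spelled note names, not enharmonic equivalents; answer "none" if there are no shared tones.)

Eb

Abadd9: Ab C Eb Bb
C♭7♭9: Cb Eb Gb Bbb Dbb
Common to both → Eb.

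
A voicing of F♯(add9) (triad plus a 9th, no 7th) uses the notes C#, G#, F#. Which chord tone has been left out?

A#

F♯(add9) = F#, A#, C#, G#. The voicing lacks the 3rd (major 3rd), A#.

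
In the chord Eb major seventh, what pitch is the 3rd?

G

Root of Eb major seventh = Eb. The 3rd is a major 3rd: Eb up a major 3rd → G.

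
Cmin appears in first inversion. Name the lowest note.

Cmin in root position is C–Eb–G.
First inversion places the third in the bass, which is Eb.

Eb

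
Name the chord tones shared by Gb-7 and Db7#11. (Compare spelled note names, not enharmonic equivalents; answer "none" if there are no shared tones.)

Db

Gb-7 = Gb, Bbb, Db, Fb.
Db7#11 = Db, F, Ab, Cb, G.
Shared: Db.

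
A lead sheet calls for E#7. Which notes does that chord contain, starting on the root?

E# – G## – B# – D#

E#7 is a dominant seventh built on E#.
Root: E#
Major 3rd (3rd): G##
Perfect 5th (5th): B#
Minor 7th (7th): D#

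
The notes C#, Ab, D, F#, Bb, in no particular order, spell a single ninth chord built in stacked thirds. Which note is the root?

Bb

Arranged so that each adjacent pair is a third by letter name: Bb – D – F# – Ab – C#.
The bottom of that stack, Bb, is the root (this is Bb dominant seventh sharp nine sharp five).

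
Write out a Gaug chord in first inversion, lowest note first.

In root position, Gaug is G–B–D#.
First inversion puts the third (B) in the bass.

B D# G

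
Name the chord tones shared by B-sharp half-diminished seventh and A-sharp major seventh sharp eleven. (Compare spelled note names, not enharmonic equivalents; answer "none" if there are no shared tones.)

A-sharp

B-sharp half-diminished seventh = B-sharp, D-sharp, F-sharp, A-sharp.
A-sharp major seventh sharp eleven = A-sharp, C-double-sharp, E-sharp, G-double-sharp, D-double-sharp.
Shared: A-sharp.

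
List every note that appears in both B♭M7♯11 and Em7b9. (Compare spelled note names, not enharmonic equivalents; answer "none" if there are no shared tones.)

B♭M7♯11 = B♭, D, F, A, E.
Em7b9 = E, G, B, D, F.
Shared: D, F, E.

D  F  E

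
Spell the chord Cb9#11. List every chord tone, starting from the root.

Cb, Eb, Gb, Bbb, Db, F

Cb9#11 is a dominant ninth sharp eleven built on Cb.
root → Cb
3rd (major 3rd) → Eb
5th (perfect 5th) → Gb
7th (minor 7th) → Bbb
9th (major 9th) → Db
11th (augmented 11th) → F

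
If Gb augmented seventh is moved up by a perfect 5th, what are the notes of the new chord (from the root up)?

D-flat, F, A, C-flat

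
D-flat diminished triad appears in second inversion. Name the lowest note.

D-flat diminished triad = Db–Fb–Abb. Second inversion → fifth in the bass = Abb.

Abb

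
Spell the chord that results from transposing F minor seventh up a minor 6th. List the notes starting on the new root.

Transposed root: F → D-flat (minor 6th up). So we spell D-flat minor seventh:
D-flat — root
F-flat — minor 3rd
A-flat — perfect 5th
C-flat — minor 7th

D-flat  F-flat  A-flat  C-flat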